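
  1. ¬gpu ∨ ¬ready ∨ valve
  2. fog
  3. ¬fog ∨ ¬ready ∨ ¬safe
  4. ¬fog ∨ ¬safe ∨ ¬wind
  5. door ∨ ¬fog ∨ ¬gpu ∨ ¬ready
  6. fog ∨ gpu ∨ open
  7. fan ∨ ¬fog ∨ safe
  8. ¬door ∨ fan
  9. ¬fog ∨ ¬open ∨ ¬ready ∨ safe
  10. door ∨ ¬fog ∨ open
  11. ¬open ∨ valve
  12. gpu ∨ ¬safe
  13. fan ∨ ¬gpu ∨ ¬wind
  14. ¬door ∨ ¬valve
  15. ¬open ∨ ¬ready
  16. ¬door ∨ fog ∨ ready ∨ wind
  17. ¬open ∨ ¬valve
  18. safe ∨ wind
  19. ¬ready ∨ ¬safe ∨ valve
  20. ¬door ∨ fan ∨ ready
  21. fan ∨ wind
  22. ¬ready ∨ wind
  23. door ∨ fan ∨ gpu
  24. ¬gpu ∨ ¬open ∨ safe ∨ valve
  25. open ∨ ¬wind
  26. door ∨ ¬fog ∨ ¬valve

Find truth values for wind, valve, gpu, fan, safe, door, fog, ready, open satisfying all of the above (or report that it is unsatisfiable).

Unit clause (fog) forces fog = True.
Set wind = False.
  then (safe ∨ wind) forces safe = True.
  then (fan ∨ wind) forces fan = True.
  then (¬ready ∨ wind) forces ready = False.
  then (gpu ∨ ¬safe) forces gpu = True.
Set valve = False.
  then (¬open ∨ valve) forces open = False.
  then (door ∨ ¬fog ∨ open) forces door = True.
All clauses satisfied.

wind = False, valve = False, gpu = True, fan = True, safe = True, door = True, fog = True, ready = False, open = False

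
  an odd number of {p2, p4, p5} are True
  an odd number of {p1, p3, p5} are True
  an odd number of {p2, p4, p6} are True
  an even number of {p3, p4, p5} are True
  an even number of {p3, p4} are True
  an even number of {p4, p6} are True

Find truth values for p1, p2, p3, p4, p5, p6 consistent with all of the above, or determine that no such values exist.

p1 = True; p2 = True; p3 = False; p4 = False; p5 = False; p6 = False

{p2, p4, p5}: 1 true → odd ✓
{p1, p3, p5}: 1 true → odd ✓
{p2, p4, p6}: 1 true → odd ✓
{p3, p4, p5}: 0 true → even ✓
{p3, p4}: 0 true → even ✓
{p4, p6}: 0 true → even ✓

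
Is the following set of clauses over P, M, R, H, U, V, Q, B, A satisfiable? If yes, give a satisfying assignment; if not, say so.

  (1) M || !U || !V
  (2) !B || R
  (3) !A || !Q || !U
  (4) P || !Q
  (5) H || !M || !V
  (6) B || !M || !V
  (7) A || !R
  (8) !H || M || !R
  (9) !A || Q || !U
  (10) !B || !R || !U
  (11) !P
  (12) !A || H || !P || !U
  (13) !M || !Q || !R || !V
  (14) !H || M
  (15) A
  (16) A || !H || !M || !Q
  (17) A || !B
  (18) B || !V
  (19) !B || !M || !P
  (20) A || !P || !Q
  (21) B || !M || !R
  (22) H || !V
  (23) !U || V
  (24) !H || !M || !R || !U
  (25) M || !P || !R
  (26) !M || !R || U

Unit clause (!P) forces P = False.
Unit clause (A) forces A = True.
In (P || !Q) only !Q is left, so Q = False.
In (!A || Q || !U) only !U is left, so U = False.
Set M = True.
  then (!M || !R || U) forces R = False.
  then (!B || R) forces B = False.
  then (B || !M || !V) forces V = False.
Set H = False.
All clauses satisfied.

P: False; M: True; R: False; H: False; U: False; V: False; Q: False; B: False; A: True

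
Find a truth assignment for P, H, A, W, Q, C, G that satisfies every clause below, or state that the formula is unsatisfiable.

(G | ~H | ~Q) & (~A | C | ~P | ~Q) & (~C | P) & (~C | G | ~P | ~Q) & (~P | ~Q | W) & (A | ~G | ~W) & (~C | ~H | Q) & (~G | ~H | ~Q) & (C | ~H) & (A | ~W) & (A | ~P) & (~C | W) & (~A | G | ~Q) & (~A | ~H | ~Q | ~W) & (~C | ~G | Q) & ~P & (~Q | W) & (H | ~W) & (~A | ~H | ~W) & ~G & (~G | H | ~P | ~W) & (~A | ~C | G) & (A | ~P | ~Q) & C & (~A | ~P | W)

Unsatisfiable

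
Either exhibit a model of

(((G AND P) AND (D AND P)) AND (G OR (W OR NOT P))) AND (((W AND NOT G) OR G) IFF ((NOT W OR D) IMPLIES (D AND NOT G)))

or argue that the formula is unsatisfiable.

Case G = True: the formula simplifies to (P AND (D AND P)) AND NOT ((NOT W OR D)).
  D = True: the conjunct NOT ((NOT W OR D)) becomes NOT ((NOT W OR True)) = False.
  D = False: the conjunct D is False.
Case G = False: the conjunct G is False.
Both cases fail — unsatisfiable.

Unsatisfiable — no assignment works.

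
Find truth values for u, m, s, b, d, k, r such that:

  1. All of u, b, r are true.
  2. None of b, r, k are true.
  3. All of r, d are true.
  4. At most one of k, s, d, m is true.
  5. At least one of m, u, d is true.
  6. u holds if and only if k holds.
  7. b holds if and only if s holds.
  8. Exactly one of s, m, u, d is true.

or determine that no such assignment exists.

Case b = True:
  Constraint (2) is violated (b=T) — contradiction.
Case b = False:
  Constraint (1) is violated (b=F) — contradiction.
Both cases fail — unsatisfiable.

Unsatisfiable — no assignment works.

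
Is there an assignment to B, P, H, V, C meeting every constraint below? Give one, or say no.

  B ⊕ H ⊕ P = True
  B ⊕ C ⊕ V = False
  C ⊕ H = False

B=F, P=T, H=F, V=F, C=F

B ⊕ H ⊕ P = F ⊕ F ⊕ T = True ✓
B ⊕ C ⊕ V = F ⊕ F ⊕ F = False ✓
C ⊕ H = F ⊕ F = False ✓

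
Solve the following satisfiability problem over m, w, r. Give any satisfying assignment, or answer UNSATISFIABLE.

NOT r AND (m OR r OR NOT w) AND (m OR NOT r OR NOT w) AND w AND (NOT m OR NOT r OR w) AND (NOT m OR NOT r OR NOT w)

Unit clause (NOT r) forces r = False.
Unit clause (w) forces w = True.
In (m OR r OR NOT w) only m is left, so m = True.
Check each clause:
  (NOT r): NOT r holds.
  (m OR r OR NOT w): m holds.
  (m OR NOT r OR NOT w): m holds.
  (w): w holds.
  (NOT m OR NOT r OR w): NOT r holds.
  (NOT m OR NOT r OR NOT w): NOT r holds.
All clauses satisfied.

m=T; w=T; r=F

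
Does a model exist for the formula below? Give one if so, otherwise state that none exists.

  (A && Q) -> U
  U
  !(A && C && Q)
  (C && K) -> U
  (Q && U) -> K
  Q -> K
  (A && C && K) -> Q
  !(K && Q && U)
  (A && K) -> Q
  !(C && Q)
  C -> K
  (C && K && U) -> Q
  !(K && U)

Unit clause (U) forces U = True.
In (!K || !U) only !K is left, so K = False.
In (K || !Q || !U) only !Q is left, so Q = False.
In (!C || K) only !C is left, so C = False.
Set A = True.
All clauses satisfied.

C = False, K = False, A = True, Q = False, U = True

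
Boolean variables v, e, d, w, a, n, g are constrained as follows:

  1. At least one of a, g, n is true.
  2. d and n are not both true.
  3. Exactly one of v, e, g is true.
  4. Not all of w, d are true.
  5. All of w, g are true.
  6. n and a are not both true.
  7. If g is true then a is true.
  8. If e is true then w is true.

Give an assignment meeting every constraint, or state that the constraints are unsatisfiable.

v = False, e = False, d = False, w = True, a = True, n = False, g = True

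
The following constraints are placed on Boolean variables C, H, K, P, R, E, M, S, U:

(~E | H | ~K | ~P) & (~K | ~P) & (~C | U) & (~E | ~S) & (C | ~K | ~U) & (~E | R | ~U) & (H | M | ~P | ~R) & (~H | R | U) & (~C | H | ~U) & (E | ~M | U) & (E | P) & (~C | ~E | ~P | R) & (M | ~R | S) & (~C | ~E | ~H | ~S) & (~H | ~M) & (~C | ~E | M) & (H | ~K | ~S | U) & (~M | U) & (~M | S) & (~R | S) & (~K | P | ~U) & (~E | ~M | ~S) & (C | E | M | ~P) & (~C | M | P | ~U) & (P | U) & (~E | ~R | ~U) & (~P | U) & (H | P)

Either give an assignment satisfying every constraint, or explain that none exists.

Set C = True.
  then (~C | U) forces U = True.
  then (~C | H | ~U) forces H = True.
  then (~H | ~M) forces M = False.
  then (~C | ~E | M) forces E = False.
  then (~C | M | P | ~U) forces P = True.
  then (~K | ~P) forces K = False.
Set R = True.
  then (M | ~R | S) forces S = True.
All clauses satisfied.

C = True; H = True; K = False; P = True; R = True; E = False; M = False; S = True; U = True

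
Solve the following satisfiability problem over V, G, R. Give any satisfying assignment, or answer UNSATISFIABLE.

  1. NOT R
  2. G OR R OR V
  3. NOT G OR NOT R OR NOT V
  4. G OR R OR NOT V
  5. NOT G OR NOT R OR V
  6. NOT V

V=F; G=T; R=F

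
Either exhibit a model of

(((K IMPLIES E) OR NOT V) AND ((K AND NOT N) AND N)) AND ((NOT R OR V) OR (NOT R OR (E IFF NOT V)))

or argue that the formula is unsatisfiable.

Case N = True: the conjunct NOT N is False.
Case N = False: the conjunct N is False.
Both cases fail — unsatisfiable.

Unsatisfiable — no assignment works.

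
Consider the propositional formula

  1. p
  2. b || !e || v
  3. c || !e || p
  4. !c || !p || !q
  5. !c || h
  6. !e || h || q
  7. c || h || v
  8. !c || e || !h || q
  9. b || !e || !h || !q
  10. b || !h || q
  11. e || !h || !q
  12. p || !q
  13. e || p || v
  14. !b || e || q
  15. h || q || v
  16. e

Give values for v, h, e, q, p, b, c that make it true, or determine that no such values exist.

v=F, h=T, e=T, q=T, p=T, b=T, c=F

Unit clause (p) forces p = True.
Unit clause (e) forces e = True.
Set v = False.
  then (b || !e || v) forces b = True.
Try h = False:
  (!c || h) forces c = False.
  clause (c || h || v) is falsified — backtrack.
So h = True.
Set q = True.
  then (!c || !p || !q) forces c = False.
All clauses satisfied.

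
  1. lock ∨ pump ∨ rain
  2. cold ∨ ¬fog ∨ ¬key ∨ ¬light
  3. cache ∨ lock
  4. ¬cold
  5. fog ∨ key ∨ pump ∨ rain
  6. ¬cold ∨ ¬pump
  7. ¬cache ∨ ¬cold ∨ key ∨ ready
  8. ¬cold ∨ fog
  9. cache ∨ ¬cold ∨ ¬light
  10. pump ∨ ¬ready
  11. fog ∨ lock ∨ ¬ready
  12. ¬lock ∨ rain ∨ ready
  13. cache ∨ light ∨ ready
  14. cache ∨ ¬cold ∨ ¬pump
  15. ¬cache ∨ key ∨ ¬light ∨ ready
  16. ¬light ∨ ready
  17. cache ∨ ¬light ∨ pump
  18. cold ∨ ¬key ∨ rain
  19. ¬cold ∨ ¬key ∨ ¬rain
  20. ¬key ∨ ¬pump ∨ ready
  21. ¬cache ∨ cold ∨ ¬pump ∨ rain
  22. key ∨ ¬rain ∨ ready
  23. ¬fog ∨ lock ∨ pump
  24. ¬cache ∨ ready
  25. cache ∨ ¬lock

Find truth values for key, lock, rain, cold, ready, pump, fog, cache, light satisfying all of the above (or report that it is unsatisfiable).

key=T; lock=T; rain=T; cold=F; ready=T; pump=T; fog=F; cache=T; light=F

Unit clause (¬cold) forces cold = False.
Set key = True.
  then (cold ∨ ¬key ∨ rain) forces rain = True.
Set lock = True.
  then (cache ∨ ¬lock) forces cache = True.
  then (¬cache ∨ ready) forces ready = True.
  then (pump ∨ ¬ready) forces pump = True.
Set fog = False.
Set light = False.
All clauses satisfied.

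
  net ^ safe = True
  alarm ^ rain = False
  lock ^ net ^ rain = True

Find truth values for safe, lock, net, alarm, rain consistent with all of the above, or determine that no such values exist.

safe: True, lock: False, net: False, alarm: True, rain: True

net ^ safe = F ^ T = True ✓
alarm ^ rain = T ^ T = False ✓
lock ^ net ^ rain = F ^ F ^ T = True ✓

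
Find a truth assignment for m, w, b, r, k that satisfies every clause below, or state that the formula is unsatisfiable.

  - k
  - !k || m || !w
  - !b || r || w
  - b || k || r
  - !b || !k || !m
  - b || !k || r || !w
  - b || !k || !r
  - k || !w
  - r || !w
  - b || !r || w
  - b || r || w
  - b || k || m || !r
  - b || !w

m=F, w=F, b=T, r=T, k=T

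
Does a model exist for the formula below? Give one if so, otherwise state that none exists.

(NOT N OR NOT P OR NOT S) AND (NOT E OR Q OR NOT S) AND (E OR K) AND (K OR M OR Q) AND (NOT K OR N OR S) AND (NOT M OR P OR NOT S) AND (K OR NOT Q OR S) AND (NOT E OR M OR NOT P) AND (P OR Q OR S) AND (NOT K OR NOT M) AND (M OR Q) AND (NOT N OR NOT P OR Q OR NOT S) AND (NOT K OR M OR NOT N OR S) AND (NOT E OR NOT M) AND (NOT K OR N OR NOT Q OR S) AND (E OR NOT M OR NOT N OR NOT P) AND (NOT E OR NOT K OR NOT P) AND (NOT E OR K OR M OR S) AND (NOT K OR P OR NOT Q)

S = True, Q = True, E = True, P = False, K = False, N = True, M = False

Set S = True.
Set Q = True.
Set E = True.
  then (NOT E OR NOT M) forces M = False.
  then (NOT E OR M OR NOT P) forces P = False.
  then (NOT K OR P OR NOT Q) forces K = False.
Set N = True.
All clauses satisfied.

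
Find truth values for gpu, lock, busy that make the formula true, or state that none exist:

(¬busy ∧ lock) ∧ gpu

gpu = True, lock = True, busy = False

  ¬busy ∧ lock = True
    ¬busy = True
Both conjuncts True, so the formula holds.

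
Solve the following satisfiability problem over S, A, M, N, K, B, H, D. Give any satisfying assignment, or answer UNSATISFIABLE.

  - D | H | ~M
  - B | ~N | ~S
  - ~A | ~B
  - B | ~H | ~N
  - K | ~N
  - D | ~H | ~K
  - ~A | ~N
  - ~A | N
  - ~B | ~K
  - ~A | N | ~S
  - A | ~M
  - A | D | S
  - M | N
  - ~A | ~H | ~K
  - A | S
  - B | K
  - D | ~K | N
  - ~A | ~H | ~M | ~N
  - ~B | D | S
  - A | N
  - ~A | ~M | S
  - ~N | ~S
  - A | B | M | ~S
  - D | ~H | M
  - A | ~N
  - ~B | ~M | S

Case N = True:
  (K | ~N) forces K = True.
  (~A | ~N) forces A = False.
  Clause (A | ~N) is falsified — contradiction.
Case N = False:
  (~A | N) forces A = False.
  Clause (A | N) is falsified — contradiction.
Both cases fail, so the formula is unsatisfiable.

No satisfying assignment exists.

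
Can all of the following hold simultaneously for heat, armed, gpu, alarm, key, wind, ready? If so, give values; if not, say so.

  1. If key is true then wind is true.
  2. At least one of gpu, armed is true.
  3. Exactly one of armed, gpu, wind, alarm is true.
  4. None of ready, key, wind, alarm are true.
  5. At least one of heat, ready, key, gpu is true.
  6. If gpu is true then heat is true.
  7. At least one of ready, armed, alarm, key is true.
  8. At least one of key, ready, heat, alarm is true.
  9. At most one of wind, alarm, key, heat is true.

heat=T, armed=T, gpu=F, alarm=F, key=F, wind=F, ready=F

  (1) key=F ⇒ wind: vacuous ✓
  (2) {gpu, armed}: 1 true — at least one ✓
  (3) {armed, gpu, wind, alarm}: 1 true — exactly one ✓
  (4) {ready, key, wind, alarm}: 0 true — none ✓
  (5) {heat, ready, key, gpu}: 1 true — at least one ✓
  (6) gpu=F ⇒ heat: vacuous ✓
  (7) {ready, armed, alarm, key}: 1 true — at least one ✓
  (8) {key, ready, heat, alarm}: 1 true — at least one ✓
  (9) {wind, alarm, key, heat}: 1 true — at most one ✓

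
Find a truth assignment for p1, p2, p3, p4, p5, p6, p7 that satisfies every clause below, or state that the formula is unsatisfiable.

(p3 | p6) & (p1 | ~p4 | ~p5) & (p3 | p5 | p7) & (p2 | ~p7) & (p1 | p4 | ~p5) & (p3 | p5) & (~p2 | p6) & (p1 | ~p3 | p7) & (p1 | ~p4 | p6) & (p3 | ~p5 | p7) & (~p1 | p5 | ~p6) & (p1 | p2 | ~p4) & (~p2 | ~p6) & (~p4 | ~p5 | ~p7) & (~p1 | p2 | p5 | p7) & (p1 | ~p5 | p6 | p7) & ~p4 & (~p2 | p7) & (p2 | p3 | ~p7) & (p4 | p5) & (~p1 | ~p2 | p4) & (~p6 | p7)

Unit clause (~p4) forces p4 = False.
In (p4 | p5) only p5 is left, so p5 = True.
In (p1 | p4 | ~p5) only p1 is left, so p1 = True.
In (~p1 | ~p2 | p4) only ~p2 is left, so p2 = False.
In (p2 | ~p7) only ~p7 is left, so p7 = False.
In (p3 | ~p5 | p7) only p3 is left, so p3 = True.
In (~p6 | p7) only ~p6 is left, so p6 = False.
All clauses satisfied.

p1=T, p2=F, p3=T, p4=F, p5=T, p6=F, p7=F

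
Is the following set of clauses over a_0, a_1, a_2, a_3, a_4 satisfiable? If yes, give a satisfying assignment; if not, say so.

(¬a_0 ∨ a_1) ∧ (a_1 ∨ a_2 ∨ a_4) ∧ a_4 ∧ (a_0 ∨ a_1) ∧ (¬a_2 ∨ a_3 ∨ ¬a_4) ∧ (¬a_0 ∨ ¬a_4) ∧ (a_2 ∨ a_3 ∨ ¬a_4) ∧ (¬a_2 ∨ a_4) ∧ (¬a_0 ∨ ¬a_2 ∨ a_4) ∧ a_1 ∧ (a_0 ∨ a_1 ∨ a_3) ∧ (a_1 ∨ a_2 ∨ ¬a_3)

a_0=F, a_1=T, a_2=F, a_3=T, a_4=T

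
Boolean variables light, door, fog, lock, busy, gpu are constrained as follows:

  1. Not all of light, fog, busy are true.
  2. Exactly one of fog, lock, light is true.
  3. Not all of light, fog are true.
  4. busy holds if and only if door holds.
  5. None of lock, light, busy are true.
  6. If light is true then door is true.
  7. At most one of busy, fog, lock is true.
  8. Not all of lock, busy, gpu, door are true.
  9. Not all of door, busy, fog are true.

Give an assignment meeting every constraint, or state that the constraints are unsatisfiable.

light = False; door = False; fog = True; lock = False; busy = False; gpu = True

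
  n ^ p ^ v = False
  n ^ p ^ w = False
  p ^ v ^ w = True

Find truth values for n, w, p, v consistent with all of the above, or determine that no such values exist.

n: False, w: True, p: True, v: True

n ^ p ^ v = F ^ T ^ T = False ✓
n ^ p ^ w = F ^ T ^ T = False ✓
p ^ v ^ w = T ^ T ^ T = True ✓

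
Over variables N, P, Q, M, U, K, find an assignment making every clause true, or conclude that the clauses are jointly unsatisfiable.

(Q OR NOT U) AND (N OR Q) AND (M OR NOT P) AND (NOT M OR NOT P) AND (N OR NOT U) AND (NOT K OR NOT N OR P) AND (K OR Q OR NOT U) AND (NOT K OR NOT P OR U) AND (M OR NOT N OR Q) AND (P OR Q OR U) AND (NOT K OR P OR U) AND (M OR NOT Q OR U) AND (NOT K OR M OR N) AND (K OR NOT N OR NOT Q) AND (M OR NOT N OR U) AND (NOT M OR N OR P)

Case P = True:
  (M OR NOT P) forces M = True.
  Clause (NOT M OR NOT P) is falsified — contradiction.
Case P = False:
  If N = True:
    (NOT K OR NOT N OR P) forces K = False.
    (K OR NOT N OR NOT Q) forces Q = False.
    (Q OR NOT U) forces U = False.
    clause (P OR Q OR U) is falsified.
  If N = False:
    (N OR Q) forces Q = True.
    (N OR NOT U) forces U = False.
    (NOT K OR P OR U) forces K = False.
    (M OR NOT Q OR U) forces M = True.
    clause (NOT M OR N OR P) is falsified.
  Every sub-case reaches a contradiction.
Both cases fail, so the formula is unsatisfiable.

The formula is unsatisfiable.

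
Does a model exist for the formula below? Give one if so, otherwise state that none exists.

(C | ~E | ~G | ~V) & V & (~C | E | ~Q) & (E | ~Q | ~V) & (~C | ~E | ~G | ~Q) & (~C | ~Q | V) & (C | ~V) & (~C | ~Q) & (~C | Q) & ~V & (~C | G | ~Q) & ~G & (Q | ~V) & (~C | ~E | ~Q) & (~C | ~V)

Case V = True:
  Clause (~V) is falsified — contradiction.
Case V = False:
  Clause (V) is falsified — contradiction.
Both cases fail, so the formula is unsatisfiable.

The formula is unsatisfiable.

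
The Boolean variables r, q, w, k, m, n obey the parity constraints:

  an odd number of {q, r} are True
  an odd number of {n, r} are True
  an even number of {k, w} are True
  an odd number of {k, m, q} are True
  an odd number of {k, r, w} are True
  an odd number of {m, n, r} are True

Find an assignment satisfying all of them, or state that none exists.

r=T; q=F; w=T; k=T; m=F; n=F

{q, r}: 1 true → odd ✓
{n, r}: 1 true → odd ✓
{k, w}: 2 true → even ✓
{k, m, q}: 1 true → odd ✓
{k, r, w}: 3 true → odd ✓
{m, n, r}: 1 true → odd ✓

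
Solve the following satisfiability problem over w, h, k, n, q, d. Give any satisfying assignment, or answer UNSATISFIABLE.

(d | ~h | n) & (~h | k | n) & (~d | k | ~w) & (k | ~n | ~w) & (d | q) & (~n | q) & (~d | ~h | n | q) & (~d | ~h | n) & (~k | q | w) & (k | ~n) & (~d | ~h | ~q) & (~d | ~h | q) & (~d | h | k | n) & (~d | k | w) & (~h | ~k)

Set w = False.
Try h = True:
  (~h | ~k) forces k = False.
  (~h | k | n) forces n = True.
  clause (k | ~n) is falsified — backtrack.
So h = False.
Set k = True.
  then (~k | q | w) forces q = True.
Set n = False.
Set d = False.
All clauses satisfied.

w = False, h = False, k = True, n = False, q = True, d = False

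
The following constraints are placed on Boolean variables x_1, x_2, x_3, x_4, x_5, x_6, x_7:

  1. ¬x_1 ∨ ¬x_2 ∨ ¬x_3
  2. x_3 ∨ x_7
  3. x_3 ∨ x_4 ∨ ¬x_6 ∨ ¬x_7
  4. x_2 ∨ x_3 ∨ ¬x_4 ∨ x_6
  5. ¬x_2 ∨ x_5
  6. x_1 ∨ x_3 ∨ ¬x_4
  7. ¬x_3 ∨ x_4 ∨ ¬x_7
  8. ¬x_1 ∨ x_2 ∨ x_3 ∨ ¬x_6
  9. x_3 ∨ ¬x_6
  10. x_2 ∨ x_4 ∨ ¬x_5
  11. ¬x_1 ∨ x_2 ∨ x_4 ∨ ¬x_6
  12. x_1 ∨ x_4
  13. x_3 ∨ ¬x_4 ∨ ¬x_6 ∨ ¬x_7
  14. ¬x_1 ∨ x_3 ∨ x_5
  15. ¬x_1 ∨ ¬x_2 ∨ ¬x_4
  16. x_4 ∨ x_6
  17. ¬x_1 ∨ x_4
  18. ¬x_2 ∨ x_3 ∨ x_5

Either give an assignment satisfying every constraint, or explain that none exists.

x_1: True, x_2: False, x_3: True, x_4: True, x_5: False, x_6: True, x_7: False

Set x_1 = True.
  then (¬x_1 ∨ x_4) forces x_4 = True.
  then (¬x_1 ∨ ¬x_2 ∨ ¬x_4) forces x_2 = False.
Try x_3 = False:
  (x_3 ∨ x_7) forces x_7 = True.
  (x_2 ∨ x_3 ∨ ¬x_4 ∨ x_6) forces x_6 = True.
  clause (¬x_1 ∨ x_2 ∨ x_3 ∨ ¬x_6) is falsified — backtrack.
So x_3 = True.
Set x_5 = False.
Set x_6 = True.
Set x_7 = False.
All clauses satisfied.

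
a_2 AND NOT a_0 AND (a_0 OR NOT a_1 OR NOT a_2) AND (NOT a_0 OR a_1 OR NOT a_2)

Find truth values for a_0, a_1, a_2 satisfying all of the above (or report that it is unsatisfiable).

a_0 = False, a_1 = False, a_2 = True

Unit clause (a_2) forces a_2 = True.
Unit clause (NOT a_0) forces a_0 = False.
In (a_0 OR NOT a_1 OR NOT a_2) only NOT a_1 is left, so a_1 = False.
Check each clause:
  (a_2): a_2 holds.
  (NOT a_0): NOT a_0 holds.
  (a_0 OR NOT a_1 OR NOT a_2): NOT a_1 holds.
  (NOT a_0 OR a_1 OR NOT a_2): NOT a_0 holds.
All clauses satisfied.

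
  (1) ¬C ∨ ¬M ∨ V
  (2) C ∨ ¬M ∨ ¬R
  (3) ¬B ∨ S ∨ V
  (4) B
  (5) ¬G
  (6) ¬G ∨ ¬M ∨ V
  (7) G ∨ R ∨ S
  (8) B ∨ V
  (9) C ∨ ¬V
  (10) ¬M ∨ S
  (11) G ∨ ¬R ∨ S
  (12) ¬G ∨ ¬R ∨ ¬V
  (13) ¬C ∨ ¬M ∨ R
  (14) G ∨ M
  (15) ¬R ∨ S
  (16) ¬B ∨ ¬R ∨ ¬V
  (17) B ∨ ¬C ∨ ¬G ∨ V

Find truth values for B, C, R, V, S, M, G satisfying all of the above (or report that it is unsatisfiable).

Unit clause (B) forces B = True.
Unit clause (¬G) forces G = False.
In (G ∨ M) only M is left, so M = True.
In (¬M ∨ S) only S is left, so S = True.
Set C = False.
  then (C ∨ ¬M ∨ ¬R) forces R = False.
  then (C ∨ ¬V) forces V = False.
All clauses satisfied.

B=T, C=F, R=F, V=F, S=T, M=T, G=F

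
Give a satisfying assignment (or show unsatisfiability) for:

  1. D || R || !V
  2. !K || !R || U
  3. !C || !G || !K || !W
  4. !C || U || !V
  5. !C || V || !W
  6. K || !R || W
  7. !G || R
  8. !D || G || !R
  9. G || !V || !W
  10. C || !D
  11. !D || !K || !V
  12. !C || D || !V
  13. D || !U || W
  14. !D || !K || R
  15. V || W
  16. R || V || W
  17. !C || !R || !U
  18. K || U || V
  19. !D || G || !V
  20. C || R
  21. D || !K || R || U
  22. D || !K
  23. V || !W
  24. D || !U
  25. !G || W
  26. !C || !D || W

R = True, W = True, V = True, C = False, K = False, D = False, G = True, U = False

Set R = True.
Try W = False:
  (K || !R || W) forces K = True.
  (!K || !R || U) forces U = True.
  (D || !U || W) forces D = True.
  (!D || G || !R) forces G = True.
  clause (!G || W) is falsified — backtrack.
So W = True.
  then (V || !W) forces V = True.
  then (G || !V || !W) forces G = True.
Try C = True:
  (!C || !G || !K || !W) forces K = False.
  (!C || U || !V) forces U = True.
  clause (!C || !R || !U) is falsified — backtrack.
So C = False.
  then (C || !D) forces D = False.
  then (D || !K) forces K = False.
  then (D || !U) forces U = False.
All clauses satisfied.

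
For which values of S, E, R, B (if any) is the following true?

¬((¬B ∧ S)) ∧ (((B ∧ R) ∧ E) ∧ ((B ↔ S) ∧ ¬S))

Unsatisfiable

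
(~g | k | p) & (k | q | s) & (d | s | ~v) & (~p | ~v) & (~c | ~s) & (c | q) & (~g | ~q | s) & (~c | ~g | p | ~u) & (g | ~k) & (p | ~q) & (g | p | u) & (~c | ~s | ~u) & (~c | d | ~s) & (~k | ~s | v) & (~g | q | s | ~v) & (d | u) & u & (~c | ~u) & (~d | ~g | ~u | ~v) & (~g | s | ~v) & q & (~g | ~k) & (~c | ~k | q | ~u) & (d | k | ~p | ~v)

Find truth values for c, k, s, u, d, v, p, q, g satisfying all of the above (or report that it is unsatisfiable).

Unit clause (u) forces u = True.
In (~c | ~u) only ~c is left, so c = False.
Unit clause (q) forces q = True.
In (p | ~q) only p is left, so p = True.
In (~p | ~v) only ~v is left, so v = False.
Try k = True:
  (g | ~k) forces g = True.
  clause (~g | ~k) is falsified — backtrack.
So k = False.
Set s = False.
  then (~g | ~q | s) forces g = False.
Set d = False.
All clauses satisfied.

c=F; k=F; s=F; u=T; d=F; v=F; p=T; q=T; g=F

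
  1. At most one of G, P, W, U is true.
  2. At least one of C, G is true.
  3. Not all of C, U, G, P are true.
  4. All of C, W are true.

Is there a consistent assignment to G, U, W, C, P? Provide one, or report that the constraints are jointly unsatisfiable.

G: False; U: False; W: True; C: True; P: False

  (1) {G, P, W, U}: 1 true — at most one ✓
  (2) {C, G}: 1 true — at least one ✓
  (3) {C, U, G, P}: 1/4 true — not all ✓
  (4) {C, W}: all 2 true ✓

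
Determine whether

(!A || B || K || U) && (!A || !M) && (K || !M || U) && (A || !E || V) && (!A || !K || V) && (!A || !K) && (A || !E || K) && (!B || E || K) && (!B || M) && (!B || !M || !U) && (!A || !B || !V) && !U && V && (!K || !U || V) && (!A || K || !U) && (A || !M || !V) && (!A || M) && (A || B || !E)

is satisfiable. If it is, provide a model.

K = False, E = False, A = False, M = False, V = True, U = False, B = False

Unit clause (!U) forces U = False.
Unit clause (V) forces V = True.
Set K = False.
  then (K || !M || U) forces M = False.
  then (!B || M) forces B = False.
  then (!A || M) forces A = False.
  then (A || B || !E) forces E = False.
All clauses satisfied.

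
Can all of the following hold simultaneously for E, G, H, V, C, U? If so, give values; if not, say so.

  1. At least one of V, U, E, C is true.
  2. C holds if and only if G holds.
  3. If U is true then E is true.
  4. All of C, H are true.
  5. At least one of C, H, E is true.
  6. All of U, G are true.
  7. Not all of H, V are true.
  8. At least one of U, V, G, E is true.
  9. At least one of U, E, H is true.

E = True, G = True, H = True, V = False, C = True, U = True

  (1) {V, U, E, C}: 3 true — at least one ✓
  (2) C=T, G=T — same ✓
  (3) U=T ⇒ E: T ✓
  (4) {C, H}: all 2 true ✓
  (5) {C, H, E}: 3 true — at least one ✓
  (6) {U, G}: all 2 true ✓
  (7) {H, V}: 1/2 true — not all ✓
  (8) {U, V, G, E}: 3 true — at least one ✓
  (9) {U, E, H}: 3 true — at least one ✓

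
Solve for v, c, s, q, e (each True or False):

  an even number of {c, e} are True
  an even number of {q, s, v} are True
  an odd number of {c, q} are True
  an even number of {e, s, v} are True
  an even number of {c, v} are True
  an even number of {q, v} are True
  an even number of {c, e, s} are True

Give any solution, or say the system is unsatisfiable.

The formula is unsatisfiable.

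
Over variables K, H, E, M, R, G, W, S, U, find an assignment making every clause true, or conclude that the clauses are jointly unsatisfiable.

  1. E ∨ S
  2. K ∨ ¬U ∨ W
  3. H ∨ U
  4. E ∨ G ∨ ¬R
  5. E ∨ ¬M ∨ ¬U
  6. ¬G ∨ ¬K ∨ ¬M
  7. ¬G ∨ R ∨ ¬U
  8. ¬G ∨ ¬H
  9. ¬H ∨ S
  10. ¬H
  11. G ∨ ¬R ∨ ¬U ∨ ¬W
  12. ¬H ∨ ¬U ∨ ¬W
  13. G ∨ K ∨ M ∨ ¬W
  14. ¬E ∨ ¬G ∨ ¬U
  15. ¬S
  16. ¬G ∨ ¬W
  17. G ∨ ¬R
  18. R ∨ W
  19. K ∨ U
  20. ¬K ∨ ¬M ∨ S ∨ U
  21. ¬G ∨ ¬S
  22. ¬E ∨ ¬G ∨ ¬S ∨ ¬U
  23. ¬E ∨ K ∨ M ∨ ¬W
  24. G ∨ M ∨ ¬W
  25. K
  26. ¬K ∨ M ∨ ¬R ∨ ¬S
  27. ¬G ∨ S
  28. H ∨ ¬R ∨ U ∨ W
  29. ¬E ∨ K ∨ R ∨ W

K = True; H = False; E = True; M = True; R = False; G = False; W = True; S = False; U = True

Unit clause (¬H) forces H = False.
Unit clause (¬S) forces S = False.
Unit clause (K) forces K = True.
In (¬G ∨ S) only ¬G is left, so G = False.
In (E ∨ S) only E is left, so E = True.
In (H ∨ U) only U is left, so U = True.
In (G ∨ ¬R) only ¬R is left, so R = False.
In (R ∨ W) only W is left, so W = True.
In (G ∨ M ∨ ¬W) only M is left, so M = True.
All clauses satisfied.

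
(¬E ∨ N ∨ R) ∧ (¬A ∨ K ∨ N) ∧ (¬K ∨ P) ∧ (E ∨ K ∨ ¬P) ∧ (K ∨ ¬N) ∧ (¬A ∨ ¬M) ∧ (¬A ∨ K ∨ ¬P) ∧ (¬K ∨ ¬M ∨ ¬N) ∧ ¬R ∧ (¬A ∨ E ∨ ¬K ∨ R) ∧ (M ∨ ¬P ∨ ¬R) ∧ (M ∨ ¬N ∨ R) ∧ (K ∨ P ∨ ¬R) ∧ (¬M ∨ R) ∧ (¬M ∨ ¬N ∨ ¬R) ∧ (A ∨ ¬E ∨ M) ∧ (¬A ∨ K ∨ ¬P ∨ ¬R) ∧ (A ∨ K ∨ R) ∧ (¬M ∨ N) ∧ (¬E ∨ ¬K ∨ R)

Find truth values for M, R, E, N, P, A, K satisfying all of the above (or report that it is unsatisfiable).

Unit clause (¬R) forces R = False.
In (¬M ∨ R) only ¬M is left, so M = False.
In (M ∨ ¬N ∨ R) only ¬N is left, so N = False.
In (¬E ∨ N ∨ R) only ¬E is left, so E = False.
Try P = False:
  (¬K ∨ P) forces K = False.
  (¬A ∨ K ∨ N) forces A = False.
  clause (A ∨ K ∨ R) is falsified — backtrack.
So P = True.
  then (E ∨ K ∨ ¬P) forces K = True.
  then (¬A ∨ E ∨ ¬K ∨ R) forces A = False.
All clauses satisfied.

M=F, R=F, E=F, N=F, P=T, A=F, K=T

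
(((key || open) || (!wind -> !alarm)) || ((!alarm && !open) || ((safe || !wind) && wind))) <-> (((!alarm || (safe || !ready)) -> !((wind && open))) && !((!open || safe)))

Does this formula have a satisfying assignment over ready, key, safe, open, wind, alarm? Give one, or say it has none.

ready = True, key = False, safe = False, open = False, wind = False, alarm = True

  (((key || open) || (!wind -> !alarm)) || ((!alarm && !open) || ((safe || !wind) && wind))) <-> (((!alarm || (safe || !ready)) -> !((wind && open))) && !((!open || safe))) = True
    ((key || open) || (!wind -> !alarm)) || ((!alarm && !open) || ((safe || !wind) && wind)) = False
      (key || open) || (!wind -> !alarm) = False
        key || open = False
        !wind -> !alarm = False
          !wind = True
          !alarm = False
      (!alarm && !open) || ((safe || !wind) && wind) = False
        !alarm && !open = False
          !alarm = False
          !open = True
        (safe || !wind) && wind = False
          safe || !wind = True
            !wind = True
    ((!alarm || (safe || !ready)) -> !((wind && open))) && !((!open || safe)) = False
      (!alarm || (safe || !ready)) -> !((wind && open)) = True
        !alarm || (safe || !ready) = False
          !alarm = False
          safe || !ready = False
            !ready = False
        !((wind && open)) = True
          wind && open = False
      !((!open || safe)) = False
        !open || safe = True
          !open = True
The formula evaluates to True.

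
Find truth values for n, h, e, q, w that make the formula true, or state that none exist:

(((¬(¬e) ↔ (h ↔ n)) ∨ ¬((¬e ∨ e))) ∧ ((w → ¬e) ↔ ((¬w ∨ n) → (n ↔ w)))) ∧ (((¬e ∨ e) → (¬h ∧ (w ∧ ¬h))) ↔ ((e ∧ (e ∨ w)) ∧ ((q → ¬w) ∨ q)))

n = False; h = True; e = False; q = False; w = True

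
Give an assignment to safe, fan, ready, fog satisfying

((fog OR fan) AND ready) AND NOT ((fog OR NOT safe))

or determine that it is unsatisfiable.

safe=T, fan=T, ready=T, fog=F

  (fog OR fan) AND ready = True
    fog OR fan = True
  NOT ((fog OR NOT safe)) = True
    fog OR NOT safe = False
      NOT safe = False
Both conjuncts True, so the formula holds.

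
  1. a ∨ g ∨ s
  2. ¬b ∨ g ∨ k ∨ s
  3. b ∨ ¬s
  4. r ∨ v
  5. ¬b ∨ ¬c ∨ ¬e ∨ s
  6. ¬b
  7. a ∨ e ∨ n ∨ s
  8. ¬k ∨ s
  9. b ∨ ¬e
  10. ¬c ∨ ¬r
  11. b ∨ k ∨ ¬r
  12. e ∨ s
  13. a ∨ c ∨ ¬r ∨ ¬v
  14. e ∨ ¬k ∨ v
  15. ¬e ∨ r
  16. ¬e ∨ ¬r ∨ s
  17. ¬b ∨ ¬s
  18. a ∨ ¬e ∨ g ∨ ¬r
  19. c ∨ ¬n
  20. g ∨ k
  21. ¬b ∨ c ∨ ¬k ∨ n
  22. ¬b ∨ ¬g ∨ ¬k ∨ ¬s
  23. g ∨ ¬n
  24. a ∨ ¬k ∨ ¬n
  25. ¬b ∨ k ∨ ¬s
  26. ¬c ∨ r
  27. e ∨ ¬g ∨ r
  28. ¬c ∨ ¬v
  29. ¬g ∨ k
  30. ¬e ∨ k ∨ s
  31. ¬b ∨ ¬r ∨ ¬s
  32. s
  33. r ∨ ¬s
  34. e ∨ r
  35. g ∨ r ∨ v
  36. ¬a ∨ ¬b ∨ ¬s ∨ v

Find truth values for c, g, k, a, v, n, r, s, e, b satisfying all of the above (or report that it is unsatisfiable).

Case s = True:
  (b ∨ ¬s) forces b = True.
  Clause (¬b) is falsified — contradiction.
Case s = False:
  Clause (s) is falsified — contradiction.
Both cases fail, so the formula is unsatisfiable.

The formula is unsatisfiable.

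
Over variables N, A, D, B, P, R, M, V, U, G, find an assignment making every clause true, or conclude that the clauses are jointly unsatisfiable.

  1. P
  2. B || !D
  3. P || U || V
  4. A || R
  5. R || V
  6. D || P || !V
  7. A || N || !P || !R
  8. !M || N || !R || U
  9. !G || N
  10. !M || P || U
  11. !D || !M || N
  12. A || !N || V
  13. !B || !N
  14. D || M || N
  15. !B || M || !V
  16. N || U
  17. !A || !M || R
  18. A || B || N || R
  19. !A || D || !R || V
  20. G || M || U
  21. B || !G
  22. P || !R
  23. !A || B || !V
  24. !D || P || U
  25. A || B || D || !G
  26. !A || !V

N=F; A=T; D=T; B=T; P=T; R=T; M=F; V=F; U=T; G=F

Unit clause (P) forces P = True.
Set N = False.
  then (!G || N) forces G = False.
  then (N || U) forces U = True.
Try A = False:
  (A || R) forces R = True.
  clause (A || N || !P || !R) is falsified — backtrack.
So A = True.
  then (!A || !V) forces V = False.
  then (R || V) forces R = True.
  then (!A || D || !R || V) forces D = True.
  then (B || !D) forces B = True.
  then (!D || !M || N) forces M = False.
All clauses satisfied.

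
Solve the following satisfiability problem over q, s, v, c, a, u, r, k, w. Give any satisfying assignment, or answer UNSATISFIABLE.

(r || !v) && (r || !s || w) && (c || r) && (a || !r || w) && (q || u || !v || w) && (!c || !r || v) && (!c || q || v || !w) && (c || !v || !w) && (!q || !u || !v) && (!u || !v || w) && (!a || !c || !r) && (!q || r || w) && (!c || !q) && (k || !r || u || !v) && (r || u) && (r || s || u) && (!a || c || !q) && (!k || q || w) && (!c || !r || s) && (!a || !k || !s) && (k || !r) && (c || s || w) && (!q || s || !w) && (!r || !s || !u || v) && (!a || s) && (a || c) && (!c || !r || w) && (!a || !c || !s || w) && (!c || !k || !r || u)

Set q = False.
Set s = False.
  then (!a || s) forces a = False.
  then (a || c) forces c = True.
  then (!c || !r || s) forces r = False.
  then (r || !v) forces v = False.
  then (!c || q || v || !w) forces w = False.
  then (r || u) forces u = True.
  then (!k || q || w) forces k = False.
All clauses satisfied.

q=F, s=F, v=F, c=T, a=F, u=T, r=F, k=F, w=F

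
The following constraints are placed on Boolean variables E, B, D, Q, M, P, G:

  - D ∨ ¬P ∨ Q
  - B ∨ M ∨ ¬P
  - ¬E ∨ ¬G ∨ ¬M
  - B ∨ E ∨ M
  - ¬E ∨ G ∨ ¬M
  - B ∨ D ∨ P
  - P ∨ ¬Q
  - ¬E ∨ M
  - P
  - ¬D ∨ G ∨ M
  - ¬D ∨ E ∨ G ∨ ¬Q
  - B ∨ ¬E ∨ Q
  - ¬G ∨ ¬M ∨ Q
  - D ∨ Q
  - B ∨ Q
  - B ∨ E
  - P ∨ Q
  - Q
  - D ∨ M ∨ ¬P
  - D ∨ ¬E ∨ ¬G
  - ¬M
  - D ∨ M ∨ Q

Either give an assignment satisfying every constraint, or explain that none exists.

E = False, B = True, D = True, Q = True, M = False, P = True, G = True

Unit clause (P) forces P = True.
Unit clause (Q) forces Q = True.
Unit clause (¬M) forces M = False.
In (B ∨ M ∨ ¬P) only B is left, so B = True.
In (¬E ∨ M) only ¬E is left, so E = False.
In (D ∨ M ∨ ¬P) only D is left, so D = True.
In (¬D ∨ G ∨ M) only G is left, so G = True.
All clauses satisfied.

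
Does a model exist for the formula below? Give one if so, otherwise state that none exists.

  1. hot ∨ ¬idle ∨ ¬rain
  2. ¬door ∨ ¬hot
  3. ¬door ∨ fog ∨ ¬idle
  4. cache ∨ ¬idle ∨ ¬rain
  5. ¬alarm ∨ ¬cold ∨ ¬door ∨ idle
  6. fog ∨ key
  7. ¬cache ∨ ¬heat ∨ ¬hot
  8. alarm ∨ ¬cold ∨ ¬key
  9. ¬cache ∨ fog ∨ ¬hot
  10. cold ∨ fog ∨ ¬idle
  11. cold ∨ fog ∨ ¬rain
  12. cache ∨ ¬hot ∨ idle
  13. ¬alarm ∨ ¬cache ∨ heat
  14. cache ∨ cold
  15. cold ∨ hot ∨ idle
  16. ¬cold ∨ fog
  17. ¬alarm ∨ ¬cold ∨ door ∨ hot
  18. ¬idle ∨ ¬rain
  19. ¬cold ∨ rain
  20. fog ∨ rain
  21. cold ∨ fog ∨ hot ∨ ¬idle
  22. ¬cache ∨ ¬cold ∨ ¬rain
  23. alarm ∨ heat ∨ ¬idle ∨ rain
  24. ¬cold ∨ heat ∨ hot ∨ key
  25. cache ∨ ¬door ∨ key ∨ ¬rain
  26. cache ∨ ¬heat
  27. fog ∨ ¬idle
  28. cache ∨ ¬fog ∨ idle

Try fog = False:
  (fog ∨ key) forces key = True.
  (¬cold ∨ fog) forces cold = False.
  (cold ∨ fog ∨ ¬idle) forces idle = False.
  (cold ∨ fog ∨ ¬rain) forces rain = False.
  clause (fog ∨ rain) is falsified — backtrack.
So fog = True.
Set hot = False.
Set cold = False.
  then (cache ∨ cold) forces cache = True.
  then (cold ∨ hot ∨ idle) forces idle = True.
  then (¬idle ∨ ¬rain) forces rain = False.
Set alarm = True.
  then (¬alarm ∨ ¬cache ∨ heat) forces heat = True.
Set key = False.
Set door = True.
All clauses satisfied.

fog=T, hot=F, cold=F, alarm=T, heat=T, rain=F, idle=T, key=F, cache=T, door=T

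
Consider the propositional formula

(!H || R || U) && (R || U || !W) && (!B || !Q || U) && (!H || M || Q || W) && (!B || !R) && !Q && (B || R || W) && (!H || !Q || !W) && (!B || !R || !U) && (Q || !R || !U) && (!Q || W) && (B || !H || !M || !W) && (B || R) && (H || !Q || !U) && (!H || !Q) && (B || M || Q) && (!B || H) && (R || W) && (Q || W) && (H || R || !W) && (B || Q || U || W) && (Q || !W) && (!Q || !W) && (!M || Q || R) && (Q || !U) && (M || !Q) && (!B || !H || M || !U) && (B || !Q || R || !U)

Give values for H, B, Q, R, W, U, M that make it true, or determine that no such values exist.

UNSATISFIABLE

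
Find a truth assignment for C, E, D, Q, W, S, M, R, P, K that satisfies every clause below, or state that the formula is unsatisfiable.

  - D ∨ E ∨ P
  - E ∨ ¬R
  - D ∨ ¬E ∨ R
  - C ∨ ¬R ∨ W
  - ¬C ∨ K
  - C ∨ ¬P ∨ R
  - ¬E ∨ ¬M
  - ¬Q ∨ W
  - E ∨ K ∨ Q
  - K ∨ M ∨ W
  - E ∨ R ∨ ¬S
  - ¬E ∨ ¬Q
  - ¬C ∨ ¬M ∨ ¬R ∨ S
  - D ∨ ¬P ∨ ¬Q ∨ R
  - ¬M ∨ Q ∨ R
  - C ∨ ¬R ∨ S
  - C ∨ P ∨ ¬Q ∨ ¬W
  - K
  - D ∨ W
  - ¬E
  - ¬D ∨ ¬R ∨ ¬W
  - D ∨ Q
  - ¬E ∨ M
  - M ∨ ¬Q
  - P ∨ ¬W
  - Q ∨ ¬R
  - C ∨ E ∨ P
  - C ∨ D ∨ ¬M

C = True, E = False, D = True, Q = False, W = False, S = False, M = False, R = False, P = False, K = True

Unit clause (K) forces K = True.
Unit clause (¬E) forces E = False.
In (E ∨ ¬R) only ¬R is left, so R = False.
In (E ∨ R ∨ ¬S) only ¬S is left, so S = False.
Try C = False:
  (C ∨ ¬P ∨ R) forces P = False.
  clause (C ∨ E ∨ P) is falsified — backtrack.
So C = True.
Set D = True.
Set Q = False.
  then (¬M ∨ Q ∨ R) forces M = False.
Set W = False.
Set P = False.
All clauses satisfied.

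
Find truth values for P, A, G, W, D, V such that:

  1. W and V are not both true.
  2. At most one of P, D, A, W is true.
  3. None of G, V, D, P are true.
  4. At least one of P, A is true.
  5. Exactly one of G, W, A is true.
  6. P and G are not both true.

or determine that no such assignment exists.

P = False, A = True, G = False, W = False, D = False, V = False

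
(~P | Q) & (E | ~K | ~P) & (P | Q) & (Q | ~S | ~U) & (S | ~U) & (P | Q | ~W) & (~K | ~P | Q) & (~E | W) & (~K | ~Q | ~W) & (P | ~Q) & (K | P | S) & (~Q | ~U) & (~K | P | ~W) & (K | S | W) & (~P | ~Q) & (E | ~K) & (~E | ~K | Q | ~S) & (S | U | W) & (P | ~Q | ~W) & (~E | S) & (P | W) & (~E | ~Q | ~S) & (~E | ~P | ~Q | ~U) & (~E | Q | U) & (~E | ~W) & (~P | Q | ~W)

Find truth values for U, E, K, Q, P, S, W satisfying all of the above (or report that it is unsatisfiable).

Case Q = True:
  (P | ~Q) forces P = True.
  Clause (~P | ~Q) is falsified — contradiction.
Case Q = False:
  (~P | Q) forces P = False.
  Clause (P | Q) is falsified — contradiction.
Both cases fail, so the formula is unsatisfiable.

UNSATISFIABLE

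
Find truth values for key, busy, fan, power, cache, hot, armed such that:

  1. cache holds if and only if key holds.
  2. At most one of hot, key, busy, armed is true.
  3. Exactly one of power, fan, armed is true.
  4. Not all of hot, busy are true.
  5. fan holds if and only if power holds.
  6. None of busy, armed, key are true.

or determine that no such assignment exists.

Case fan = True:
  (3) with fan=T forces power = False.
  Constraint (5) is violated (fan=T, power=F) — contradiction.
Case fan = False:
  (5) with fan=F forces power = False.
  (3) with power=F, fan=F forces armed = True.
  Constraint (6) is violated (armed=T) — contradiction.
Both cases fail — unsatisfiable.

UNSATISFIABLE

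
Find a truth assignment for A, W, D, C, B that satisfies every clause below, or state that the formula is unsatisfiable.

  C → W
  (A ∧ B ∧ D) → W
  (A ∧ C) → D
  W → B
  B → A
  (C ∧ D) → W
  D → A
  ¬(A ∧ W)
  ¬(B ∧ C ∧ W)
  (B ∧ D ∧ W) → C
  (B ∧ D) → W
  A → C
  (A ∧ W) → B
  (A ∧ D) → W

A: False; W: False; D: False; C: False; B: False

Set A = False.
  then (A ∨ ¬B) forces B = False.
  then (A ∨ ¬D) forces D = False.
  then (B ∨ ¬W) forces W = False.
  then (¬C ∨ W) forces C = False.
All clauses satisfied.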